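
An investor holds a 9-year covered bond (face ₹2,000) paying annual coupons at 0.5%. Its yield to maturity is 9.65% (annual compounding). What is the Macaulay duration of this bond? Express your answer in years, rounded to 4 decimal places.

Periodic yield y = 0.0965. Discount each cash flow and weight by its year:
  t   CF        PV=CF/(1+0.0965)^t    t·PV
  1        10.00         9.1199         9.1199
  2        10.00         8.3173        16.6346
  3        10.00         7.5853        22.7560
  4        10.00         6.9178        27.6710
  5        10.00         6.3089        31.5447
  6        10.00         5.7537        34.5223
  7        10.00         5.2473        36.7314
  8        10.00         4.7855        38.2843
  9     2,010.00       877.2398     7,895.1583
  Σ                    931.2757     8,112.4226
Price P = Σ PV = 931.2757.
Macaulay duration = Σ(t·PV) / P = 8,112.4226 / 931.2757 = 8.71109 years.

8.7111 years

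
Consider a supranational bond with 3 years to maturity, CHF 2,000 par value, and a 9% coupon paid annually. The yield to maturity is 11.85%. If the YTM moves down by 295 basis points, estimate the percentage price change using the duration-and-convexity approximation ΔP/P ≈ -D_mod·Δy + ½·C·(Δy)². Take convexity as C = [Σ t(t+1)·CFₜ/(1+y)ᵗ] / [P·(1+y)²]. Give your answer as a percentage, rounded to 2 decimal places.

With y = 0.1185:
  t   CF        PV=CF/(1+0.1185)^t    t·PV        t(t+1)·PV
  1       180.00       160.9298       160.9298         321.8596
  2       180.00       143.8800       287.7601         863.2802
  3     2,180.00     1,557.9321     4,673.7963      18,695.1853
  Σ                  1,862.7420     5,122.4862      19,880.3251
P = 1,862.7420; D_Mac = 2.74997 yrs; D_mod = 2.45862 yrs; C = 8.53098.
Duration effect: -2.45862 × (-0.0295) = +0.072529
Convexity effect: 0.5 × 8.53098 × (-0.0295)² = +0.0037120
ΔP/P ≈ +0.072529 + 0.0037120 = +0.076241 = +7.6241%.

+7.62%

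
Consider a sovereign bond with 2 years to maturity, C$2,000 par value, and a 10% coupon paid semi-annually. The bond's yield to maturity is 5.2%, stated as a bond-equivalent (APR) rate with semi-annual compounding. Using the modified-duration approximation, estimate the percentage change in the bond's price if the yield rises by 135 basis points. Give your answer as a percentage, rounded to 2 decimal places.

-2.46%

Periodic yield y = 0.026. Modified duration first:
  t   CF        PV=CF/(1+0.026)^t    t·PV
  1       100.00        97.4659        97.4659
  2       100.00        94.9960       189.9920
  3       100.00        92.5887       277.7661
  4     2,100.00     1,895.0901     7,580.3602
  Σ                  2,180.1406     8,145.5841
P = 2,180.1406; D_Mac = 3.73627 half-year periods = 1.86813 yrs; D_mod = 1.86813/(1+0.026) = 1.82079 yrs.
ΔP/P ≈ -D_mod · Δy = -1.82079 × (+0.0135) = -0.024581 = -2.4581%.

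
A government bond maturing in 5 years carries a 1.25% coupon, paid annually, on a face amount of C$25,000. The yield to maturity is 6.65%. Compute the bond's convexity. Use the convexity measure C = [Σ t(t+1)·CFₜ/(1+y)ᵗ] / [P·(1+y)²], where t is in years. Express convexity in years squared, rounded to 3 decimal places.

With y = 0.0665:
  t   CF        PV=CF/(1+0.0665)^t    t·PV        t(t+1)·PV
  1       312.50       293.0145       293.0145         586.0291
  2       312.50       274.7441       549.4881       1,648.4643
  3       312.50       257.6128       772.8384       3,091.3536
  4       312.50       241.5497       966.1990       4,830.9949
  5    25,312.50    18,345.5502    91,727.7511     550,366.5066
  Σ                 19,412.4714    94,309.2911     560,523.3485
P = 19,412.4714.
Convexity = Σ t(t+1)·PV / [P·(1+y)²] = 560,523.3485 / (19,412.4714 × 1.137422) = 25.38582.

25.386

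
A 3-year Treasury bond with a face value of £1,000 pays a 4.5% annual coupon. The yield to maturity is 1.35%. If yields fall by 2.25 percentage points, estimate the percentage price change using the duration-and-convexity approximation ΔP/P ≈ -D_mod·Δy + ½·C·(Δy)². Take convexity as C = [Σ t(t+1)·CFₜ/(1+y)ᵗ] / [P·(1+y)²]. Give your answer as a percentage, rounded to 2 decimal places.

+6.67%

With y = 0.0135:
  t   CF        PV=CF/(1+0.0135)^t    t·PV        t(t+1)·PV
  1        45.00        44.4006        44.4006          88.8012
  2        45.00        43.8092        87.6183         262.8550
  3     1,045.00     1,003.7950     3,011.3850      12,045.5401
  Σ                  1,092.0048     3,143.4040      12,397.1963
P = 1,092.0048; D_Mac = 2.87856 yrs; D_mod = 2.84022 yrs; C = 11.05227.
Duration effect: -2.84022 × (-0.0225) = +0.063905
Convexity effect: 0.5 × 11.05227 × (-0.0225)² = +0.0027976
ΔP/P ≈ +0.063905 + 0.0027976 = +0.066703 = +6.6703%.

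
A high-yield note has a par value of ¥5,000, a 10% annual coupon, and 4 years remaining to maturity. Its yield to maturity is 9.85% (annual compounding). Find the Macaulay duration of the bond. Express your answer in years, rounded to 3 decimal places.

3.488 years

Periodic yield y = 0.0985. Discount each cash flow and weight by its year:
  t   CF        PV=CF/(1+0.0985)^t    t·PV
  1       500.00       455.1661       455.1661
  2       500.00       414.3524       828.7048
  3       500.00       377.1984     1,131.5951
  4     5,500.00     3,777.1345    15,108.5378
  Σ                  5,023.8514    17,524.0039
Price P = Σ PV = 5,023.8514.
Macaulay duration = Σ(t·PV) / P = 17,524.0039 / 5,023.8514 = 3.48816 years.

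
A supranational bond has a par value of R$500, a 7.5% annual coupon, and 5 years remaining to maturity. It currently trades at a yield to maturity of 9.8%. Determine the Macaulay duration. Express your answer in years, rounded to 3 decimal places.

Periodic yield y = 0.098. Discount each cash flow and weight by its year:
  t   CF        PV=CF/(1+0.098)^t    t·PV
  1        37.50        34.1530        34.1530
  2        37.50        31.1047        62.2095
  3        37.50        28.3285        84.9856
  4        37.50        25.8001       103.2005
  5       537.50       336.7959     1,683.9794
  Σ                    456.1823     1,968.5280
Price P = Σ PV = 456.1823.
Macaulay duration = Σ(t·PV) / P = 1,968.5280 / 456.1823 = 4.31522 years.

4.315 years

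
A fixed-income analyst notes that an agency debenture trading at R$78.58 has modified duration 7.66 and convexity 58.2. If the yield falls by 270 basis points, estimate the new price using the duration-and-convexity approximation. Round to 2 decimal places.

Duration effect: -D_mod·Δy = -7.66 × (-0.027) = +0.206820
Convexity effect: ½·C·(Δy)² = 0.5 × 58.2 × (-0.027)² = +0.0212139
ΔP/P ≈ +0.206820 + 0.0212139 = +0.2280339
New price ≈ 78.58 × (1 + 0.2280339) = 96.498903862.

R$96.50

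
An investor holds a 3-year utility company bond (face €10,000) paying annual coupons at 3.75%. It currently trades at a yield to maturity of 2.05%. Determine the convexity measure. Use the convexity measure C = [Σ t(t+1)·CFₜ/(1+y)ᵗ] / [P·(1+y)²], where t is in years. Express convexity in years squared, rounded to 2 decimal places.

With y = 0.0205:
  t   CF        PV=CF/(1+0.0205)^t    t·PV        t(t+1)·PV
  1       375.00       367.4669       367.4669         734.9339
  2       375.00       360.0852       720.1704       2,160.5111
  3    10,375.00     9,762.2310    29,286.6929     117,146.7715
  Σ                 10,489.7831    30,374.3302     120,042.2165
P = 10,489.7831.
Convexity = Σ t(t+1)·PV / [P·(1+y)²] = 120,042.2165 / (10,489.7831 × 1.041420) = 10.98858.

10.99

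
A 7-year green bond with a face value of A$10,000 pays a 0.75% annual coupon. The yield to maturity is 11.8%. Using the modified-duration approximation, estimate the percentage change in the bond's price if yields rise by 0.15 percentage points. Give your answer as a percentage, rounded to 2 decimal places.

Periodic yield y = 0.118. Modified duration first:
  t   CF        PV=CF/(1+0.118)^t    t·PV
  1        75.00        67.0841        67.0841
  2        75.00        60.0036       120.0073
  3        75.00        53.6705       161.0116
  4        75.00        48.0058       192.0233
  5        75.00        42.9390       214.6952
  6        75.00        38.4070       230.4420
  7    10,075.00     4,614.7952    32,303.5662
  Σ                  4,924.9053    33,288.8297
P = 4,924.9053; D_Mac = 6.75928 yrs; D_mod = 6.75928/(1+0.118) = 6.04587 yrs.
ΔP/P ≈ -D_mod · Δy = -6.04587 × (+0.0015) = -0.009069 = -0.9069%.

-0.91%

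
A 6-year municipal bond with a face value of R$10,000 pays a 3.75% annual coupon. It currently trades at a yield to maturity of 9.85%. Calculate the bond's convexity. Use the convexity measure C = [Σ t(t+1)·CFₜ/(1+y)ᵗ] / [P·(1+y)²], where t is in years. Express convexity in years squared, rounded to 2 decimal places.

With y = 0.0985:
  t   CF        PV=CF/(1+0.0985)^t    t·PV        t(t+1)·PV
  1       375.00       341.3746       341.3746         682.7492
  2       375.00       310.7643       621.5286       1,864.5859
  3       375.00       282.8988       848.6964       3,394.7854
  4       375.00       257.5319     1,030.1276       5,150.6379
  5       375.00       234.4396     1,172.1980       7,033.1878
  6    10,375.00     5,904.5627    35,427.3761     247,991.6329
  Σ                  7,331.5719    39,441.3013     266,117.5792
P = 7,331.5719.
Convexity = Σ t(t+1)·PV / [P·(1+y)²] = 266,117.5792 / (7,331.5719 × 1.206702) = 30.07990.

30.08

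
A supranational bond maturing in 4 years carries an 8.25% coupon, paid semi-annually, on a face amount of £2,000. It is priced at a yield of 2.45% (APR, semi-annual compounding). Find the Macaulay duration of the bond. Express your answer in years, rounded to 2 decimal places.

3.54 years

Periodic yield y = 0.01225. Discount each cash flow and weight by its period:
  t   CF        PV=CF/(1+0.01225)^t    t·PV
  1        82.50        81.5016        81.5016
  2        82.50        80.5153       161.0306
  3        82.50        79.5409       238.6228
  4        82.50        78.5783       314.3133
  5        82.50        77.6274       388.1370
  6        82.50        76.6880       460.1278
  7        82.50        75.7599       530.3194
  8     2,082.50     1,889.2208    15,113.7667
  Σ                  2,439.4323    17,287.8191
Price P = Σ PV = 2,439.4323.
Macaulay duration = Σ(t·PV) / P = 17,287.8191 / 2,439.4323 = 7.08682 half-year periods.
In years: 7.08682 / 2 = 3.54341 years.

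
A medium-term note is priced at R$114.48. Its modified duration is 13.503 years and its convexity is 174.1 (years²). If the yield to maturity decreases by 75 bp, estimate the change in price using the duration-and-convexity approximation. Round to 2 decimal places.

Duration effect: -D_mod·Δy = -13.503 × (-0.0075) = +0.1012725
Convexity effect: ½·C·(Δy)² = 0.5 × 174.1 × (-0.0075)² = +0.0048965625
ΔP/P ≈ +0.1012725 + 0.0048965625 = +0.1061690625
ΔP ≈ 114.48 × (+0.1061690625) = +12.154234275.

+R$12.15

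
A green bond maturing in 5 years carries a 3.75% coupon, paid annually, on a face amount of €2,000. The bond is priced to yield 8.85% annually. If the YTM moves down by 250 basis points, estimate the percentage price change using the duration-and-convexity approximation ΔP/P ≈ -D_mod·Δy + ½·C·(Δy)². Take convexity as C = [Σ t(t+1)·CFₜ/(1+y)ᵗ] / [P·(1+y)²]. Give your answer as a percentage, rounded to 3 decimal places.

With y = 0.0885:
  t   CF        PV=CF/(1+0.0885)^t    t·PV        t(t+1)·PV
  1        75.00        68.9022        68.9022         137.8043
  2        75.00        63.3001       126.6002         379.8006
  3        75.00        58.1535       174.4605         697.8422
  4        75.00        53.4254       213.7015       1,068.5074
  5     2,075.00     1,357.9255     6,789.6273      40,737.7641
  Σ                  1,601.7066     7,373.2917      43,021.7186
P = 1,601.7066; D_Mac = 4.60340 yrs; D_mod = 4.22912 yrs; C = 22.66981.
Duration effect: -4.22912 × (-0.025) = +0.105728
Convexity effect: 0.5 × 22.66981 × (-0.025)² = +0.0070843
ΔP/P ≈ +0.105728 + 0.0070843 = +0.112812 = +11.2812%.

+11.281%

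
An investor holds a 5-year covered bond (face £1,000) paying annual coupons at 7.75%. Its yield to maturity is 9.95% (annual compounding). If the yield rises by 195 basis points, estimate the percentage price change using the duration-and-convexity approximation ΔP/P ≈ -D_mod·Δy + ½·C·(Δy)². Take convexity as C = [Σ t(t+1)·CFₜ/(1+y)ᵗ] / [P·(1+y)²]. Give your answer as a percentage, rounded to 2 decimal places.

With y = 0.0995:
  t   CF        PV=CF/(1+0.0995)^t    t·PV        t(t+1)·PV
  1        77.50        70.4866        70.4866         140.9732
  2        77.50        64.1079       128.2157         384.6471
  3        77.50        58.3064       174.9191         699.6764
  4        77.50        53.0299       212.1196       1,060.5979
  5     1,077.50       670.5654     3,352.8268      20,116.9606
  Σ                    916.4961     3,938.5677      22,402.8552
P = 916.4961; D_Mac = 4.29742 yrs; D_mod = 3.90852 yrs; C = 20.22005.
Duration effect: -3.90852 × (+0.0195) = -0.076216
Convexity effect: 0.5 × 20.22005 × (0.0195)² = +0.0038443
ΔP/P ≈ -0.076216 + 0.0038443 = -0.072372 = -7.2372%.

-7.24%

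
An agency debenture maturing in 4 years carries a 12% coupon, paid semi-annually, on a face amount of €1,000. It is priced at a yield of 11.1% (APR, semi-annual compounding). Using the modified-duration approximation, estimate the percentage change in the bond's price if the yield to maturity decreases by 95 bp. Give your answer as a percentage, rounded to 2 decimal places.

+2.97%

Periodic yield y = 0.0555. Modified duration first:
  t   CF        PV=CF/(1+0.0555)^t    t·PV
  1        60.00        56.8451        56.8451
  2        60.00        53.8561       107.7122
  3        60.00        51.0242       153.0727
  4        60.00        48.3413       193.3652
  5        60.00        45.7994       228.9971
  6        60.00        43.3912       260.3473
  7        60.00        41.1096       287.7674
  8     1,060.00       688.0816     5,504.6530
  Σ                  1,028.4486     6,792.7601
P = 1,028.4486; D_Mac = 6.60486 half-year periods = 3.30243 yrs; D_mod = 3.30243/(1+0.0555) = 3.12878 yrs.
ΔP/P ≈ -D_mod · Δy = -3.12878 × (-0.0095) = +0.029723 = +2.9723%.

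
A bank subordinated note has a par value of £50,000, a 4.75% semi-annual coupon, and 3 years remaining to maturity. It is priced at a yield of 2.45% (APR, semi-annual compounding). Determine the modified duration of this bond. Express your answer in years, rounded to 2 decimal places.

Periodic yield y = 0.01225. First find Macaulay duration:
  t   CF        PV=CF/(1+0.01225)^t    t·PV
  1     1,187.50     1,173.1292     1,173.1292
  2     1,187.50     1,158.9322     2,317.8645
  3     1,187.50     1,144.9071     3,434.7214
  4     1,187.50     1,131.0518     4,524.2070
  5     1,187.50     1,117.3640     5,586.8202
  6    51,187.50    47,581.3989   285,488.3936
  Σ                 53,306.7833   302,525.1358
P = 53,306.7833; Macaulay duration = 302,525.1358 / 53,306.7833 = 5.67517 half-year periods = 2.83759 years.
Modified duration = D_Mac / (1 + y) = 2.83759 / 1.01225 = 2.80325 years.

2.80 years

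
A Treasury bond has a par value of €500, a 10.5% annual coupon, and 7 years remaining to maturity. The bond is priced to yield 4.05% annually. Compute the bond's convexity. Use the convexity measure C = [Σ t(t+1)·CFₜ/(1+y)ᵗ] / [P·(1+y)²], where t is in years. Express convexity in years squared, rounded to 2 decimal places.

37.72

With y = 0.0405:
  t   CF        PV=CF/(1+0.0405)^t    t·PV        t(t+1)·PV
  1        52.50        50.4565        50.4565         100.9130
  2        52.50        48.4926        96.9851         290.9554
  3        52.50        46.6051       139.8152         559.2607
  4        52.50        44.7910       179.1641         895.8204
  5        52.50        43.0476       215.2380       1,291.4278
  6        52.50        41.3720       248.2322       1,737.6251
  7       552.50       418.4443     2,929.1103      23,432.8826
  Σ                    693.2091     3,859.0014      28,308.8851
P = 693.2091.
Convexity = Σ t(t+1)·PV / [P·(1+y)²] = 28,308.8851 / (693.2091 × 1.082640) = 37.72023.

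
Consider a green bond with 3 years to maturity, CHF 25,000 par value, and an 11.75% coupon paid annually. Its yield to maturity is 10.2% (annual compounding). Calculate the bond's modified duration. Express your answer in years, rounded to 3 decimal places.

2.451 years

Periodic yield y = 0.102. First find Macaulay duration:
  t   CF        PV=CF/(1+0.102)^t    t·PV
  1     2,937.50     2,665.6080     2,665.6080
  2     2,937.50     2,418.8820     4,837.7640
  3    27,937.50    20,875.7822    62,627.3466
  Σ                 25,960.2722    70,130.7186
P = 25,960.2722; Macaulay duration = 70,130.7186 / 25,960.2722 = 2.70146 years.
Modified duration = D_Mac / (1 + y) = 2.70146 / 1.102 = 2.45142 years.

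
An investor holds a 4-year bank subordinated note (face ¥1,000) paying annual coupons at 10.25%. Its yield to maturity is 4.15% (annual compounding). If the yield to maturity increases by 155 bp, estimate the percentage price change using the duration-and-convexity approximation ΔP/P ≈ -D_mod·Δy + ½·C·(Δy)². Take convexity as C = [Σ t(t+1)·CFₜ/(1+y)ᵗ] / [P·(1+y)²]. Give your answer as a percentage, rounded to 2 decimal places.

With y = 0.0415:
  t   CF        PV=CF/(1+0.0415)^t    t·PV        t(t+1)·PV
  1       102.50        98.4157        98.4157         196.8315
  2       102.50        94.4942       188.9885         566.9654
  3       102.50        90.7290       272.1869       1,088.7478
  4     1,102.50       937.0041     3,748.0165      18,740.0824
  Σ                  1,220.6431     4,307.6077      20,592.6271
P = 1,220.6431; D_Mac = 3.52897 yrs; D_mod = 3.38835 yrs; C = 15.55265.
Duration effect: -3.38835 × (+0.0155) = -0.052519
Convexity effect: 0.5 × 15.55265 × (0.0155)² = +0.0018683
ΔP/P ≈ -0.052519 + 0.0018683 = -0.050651 = -5.0651%.

-5.07%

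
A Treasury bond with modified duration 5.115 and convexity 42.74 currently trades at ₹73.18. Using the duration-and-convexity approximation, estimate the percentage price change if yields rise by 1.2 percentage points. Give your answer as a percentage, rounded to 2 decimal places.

Duration effect: -D_mod·Δy = -5.115 × (+0.012) = -0.061380
Convexity effect: ½·C·(Δy)² = 0.5 × 42.74 × (0.012)² = +0.00307728
ΔP/P ≈ -0.061380 + 0.00307728 = -0.05830272
= -5.830272%.

-5.83%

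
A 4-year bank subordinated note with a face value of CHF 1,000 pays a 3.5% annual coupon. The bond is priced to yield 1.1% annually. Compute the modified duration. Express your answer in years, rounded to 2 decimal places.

3.77 years

Periodic yield y = 0.011. First find Macaulay duration:
  t   CF        PV=CF/(1+0.011)^t    t·PV
  1        35.00        34.6192        34.6192
  2        35.00        34.2425        68.4850
  3        35.00        33.8700       101.6099
  4     1,035.00       990.6853     3,962.7413
  Σ                  1,093.4170     4,167.4554
P = 1,093.4170; Macaulay duration = 4,167.4554 / 1,093.4170 = 3.81141 years.
Modified duration = D_Mac / (1 + y) = 3.81141 / 1.011 = 3.76994 years.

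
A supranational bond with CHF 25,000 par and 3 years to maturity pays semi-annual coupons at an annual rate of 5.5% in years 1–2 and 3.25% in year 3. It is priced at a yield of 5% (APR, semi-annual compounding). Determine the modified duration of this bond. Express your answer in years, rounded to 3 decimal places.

Periodic yield y = 0.025. First find Macaulay duration:
  t   CF        PV=CF/(1+0.025)^t    t·PV
  1       687.50       670.7317       670.7317
  2       687.50       654.3724     1,308.7448
  3       687.50       638.4121     1,915.2363
  4       687.50       622.8411     2,491.3643
  5       406.25       359.0658     1,795.3290
  6    25,406.25    21,907.7298   131,446.3785
  Σ                 24,853.1528   139,627.7846
P = 24,853.1528; Macaulay duration = 139,627.7846 / 24,853.1528 = 5.61811 half-year periods = 2.80906 years.
Modified duration = D_Mac / (1 + y) = 2.80906 / 1.025 = 2.74054 years.

2.741 years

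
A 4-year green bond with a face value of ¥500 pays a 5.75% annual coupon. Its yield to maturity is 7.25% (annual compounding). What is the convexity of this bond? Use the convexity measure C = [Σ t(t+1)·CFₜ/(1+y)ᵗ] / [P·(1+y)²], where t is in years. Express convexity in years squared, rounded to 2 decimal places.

With y = 0.0725:
  t   CF        PV=CF/(1+0.0725)^t    t·PV        t(t+1)·PV
  1        28.75        26.8065        26.8065          53.6131
  2        28.75        24.9944        49.9889         149.9666
  3        28.75        23.3048        69.9145         279.6580
  4       528.75       399.6328     1,598.5314       7,992.6569
  Σ                    474.7386     1,745.2413       8,475.8945
P = 474.7386.
Convexity = Σ t(t+1)·PV / [P·(1+y)²] = 8,475.8945 / (474.7386 × 1.150256) = 15.52160.

15.52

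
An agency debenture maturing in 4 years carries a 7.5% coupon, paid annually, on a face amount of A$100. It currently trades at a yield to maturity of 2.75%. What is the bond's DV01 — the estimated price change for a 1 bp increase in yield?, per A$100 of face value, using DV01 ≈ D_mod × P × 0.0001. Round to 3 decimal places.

A$0.042

Periodic yield y = 0.0275.
  t   CF        PV=CF/(1+0.0275)^t    t·PV
  1         7.50         7.2993         7.2993
  2         7.50         7.1039        14.2078
  3         7.50         6.9138        20.7414
  4       107.50        96.4453       385.7813
  Σ                    117.7623       428.0297
P = 117.7623; D_Mac = 3.63469 yrs; D_mod = 3.53741 yrs.
DV01 ≈ 3.53741 × 117.7623 × 0.0001 = 0.041657.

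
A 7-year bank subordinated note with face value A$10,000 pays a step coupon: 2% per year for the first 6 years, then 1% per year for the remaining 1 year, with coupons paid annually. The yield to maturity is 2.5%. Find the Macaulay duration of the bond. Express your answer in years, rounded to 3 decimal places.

Periodic yield y = 0.025. Discount each cash flow and weight by its year:
  t   CF        PV=CF/(1+0.025)^t    t·PV
  1       200.00       195.1220       195.1220
  2       200.00       190.3629       380.7258
  3       200.00       185.7199       557.1596
  4       200.00       181.1901       724.7605
  5       200.00       176.7709       883.8543
  6       200.00       172.4594     1,034.7562
  7    10,100.00     8,496.7789    59,477.4521
  Σ                  9,598.4039    63,253.8305
Price P = Σ PV = 9,598.4039.
Macaulay duration = Σ(t·PV) / P = 63,253.8305 / 9,598.4039 = 6.59004 years.

6.590 years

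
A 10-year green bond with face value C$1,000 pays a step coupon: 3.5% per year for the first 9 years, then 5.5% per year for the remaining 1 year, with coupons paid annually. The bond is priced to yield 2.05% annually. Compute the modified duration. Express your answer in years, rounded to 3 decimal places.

8.548 years

Periodic yield y = 0.0205. First find Macaulay duration:
  t   CF        PV=CF/(1+0.0205)^t    t·PV
  1        35.00        34.2969        34.2969
  2        35.00        33.6080        67.2159
  3        35.00        32.9328        98.7985
  4        35.00        32.2713       129.0851
  5        35.00        31.6230       158.1150
  6        35.00        30.9877       185.9265
  7        35.00        30.3653       212.5568
  8        35.00        29.7553       238.0422
  9        35.00        29.1575       262.4179
  10    1,055.00       861.2364     8,612.3638
  Σ                  1,146.2342     9,998.8186
P = 1,146.2342; Macaulay duration = 9,998.8186 / 1,146.2342 = 8.72319 years.
Modified duration = D_Mac / (1 + y) = 8.72319 / 1.0205 = 8.54796 years.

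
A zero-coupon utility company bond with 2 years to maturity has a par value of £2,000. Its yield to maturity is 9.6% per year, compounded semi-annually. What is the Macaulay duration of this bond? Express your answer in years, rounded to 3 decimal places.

2.000 years

A zero-coupon bond has a single cash flow at maturity, so its Macaulay duration equals its maturity: 2 years.
(Equivalently: 4 semi-annual periods ÷ 2 = 2 years.)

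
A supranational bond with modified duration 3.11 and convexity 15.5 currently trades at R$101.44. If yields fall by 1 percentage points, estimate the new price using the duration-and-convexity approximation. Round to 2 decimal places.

R$104.67

Duration effect: -D_mod·Δy = -3.11 × (-0.01) = +0.031100
Convexity effect: ½·C·(Δy)² = 0.5 × 15.5 × (-0.01)² = +0.0007750
ΔP/P ≈ +0.031100 + 0.0007750 = +0.031875
New price ≈ 101.44 × (1 + 0.031875) = 104.67340.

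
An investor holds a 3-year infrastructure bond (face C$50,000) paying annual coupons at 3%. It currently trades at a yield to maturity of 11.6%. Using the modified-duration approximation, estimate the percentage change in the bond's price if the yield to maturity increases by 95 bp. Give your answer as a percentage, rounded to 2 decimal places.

-2.47%

Periodic yield y = 0.116. Modified duration first:
  t   CF        PV=CF/(1+0.116)^t    t·PV
  1     1,500.00     1,344.0860     1,344.0860
  2     1,500.00     1,204.3782     2,408.7563
  3    51,500.00    37,052.2551   111,156.7652
  Σ                 39,600.7193   114,909.6076
P = 39,600.7193; D_Mac = 2.90171 yrs; D_mod = 2.90171/(1+0.116) = 2.60009 yrs.
ΔP/P ≈ -D_mod · Δy = -2.60009 × (+0.0095) = -0.024701 = -2.4701%.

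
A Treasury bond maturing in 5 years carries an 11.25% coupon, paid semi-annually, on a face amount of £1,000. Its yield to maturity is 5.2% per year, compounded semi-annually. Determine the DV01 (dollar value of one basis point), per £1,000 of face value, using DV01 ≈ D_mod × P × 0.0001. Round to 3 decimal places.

Periodic yield y = 0.026.
  t   CF        PV=CF/(1+0.026)^t    t·PV
  1        56.25        54.8246        54.8246
  2        56.25        53.4352       106.8705
  3        56.25        52.0811       156.2434
  4        56.25        50.7613       203.0454
  5        56.25        49.4750       247.3750
  6        56.25        48.2212       289.3274
  7        56.25        46.9993       328.9948
  8        56.25        45.8082       366.4659
  9        56.25        44.6474       401.8267
  10    1,056.25       817.1337     8,171.3369
  Σ                  1,263.3871    10,326.3105
P = 1,263.3871; D_Mac = 8.17351 half-year periods = 4.08676 yrs; D_mod = 3.98319 yrs.
DV01 ≈ 3.98319 × 1,263.3871 × 0.0001 = 0.503232.

£0.503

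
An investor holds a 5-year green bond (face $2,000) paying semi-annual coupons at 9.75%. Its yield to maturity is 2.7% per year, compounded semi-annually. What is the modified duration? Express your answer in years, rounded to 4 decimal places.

Periodic yield y = 0.0135. First find Macaulay duration:
  t   CF        PV=CF/(1+0.0135)^t    t·PV
  1        97.50        96.2013        96.2013
  2        97.50        94.9199       189.8397
  3        97.50        93.6555       280.9665
  4        97.50        92.4080       369.6320
  5        97.50        91.1771       455.8856
  6        97.50        89.9626       539.7757
  7        97.50        88.7643       621.3501
  8        97.50        87.5819       700.6556
  9        97.50        86.4153       777.7381
  10    2,097.50     1,834.2750    18,342.7497
  Σ                  2,655.3610    22,374.7943
P = 2,655.3610; Macaulay duration = 22,374.7943 / 2,655.3610 = 8.42627 half-year periods = 4.21314 years.
Modified duration = D_Mac / (1 + y) = 4.21314 / 1.0135 = 4.15702 years.

4.1570 years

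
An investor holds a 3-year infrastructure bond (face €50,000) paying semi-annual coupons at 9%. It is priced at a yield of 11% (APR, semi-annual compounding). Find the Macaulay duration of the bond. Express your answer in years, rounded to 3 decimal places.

Periodic yield y = 0.055. Discount each cash flow and weight by its period:
  t   CF        PV=CF/(1+0.055)^t    t·PV
  1     2,250.00     2,132.7014     2,132.7014
  2     2,250.00     2,021.5179     4,043.0359
  3     2,250.00     1,916.1307     5,748.3922
  4     2,250.00     1,816.2377     7,264.9507
  5     2,250.00     1,721.5523     8,607.7615
  6    52,250.00    37,894.0948   227,364.5687
  Σ                 47,502.2348   255,161.4103
Price P = Σ PV = 47,502.2348.
Macaulay duration = Σ(t·PV) / P = 255,161.4103 / 47,502.2348 = 5.37157 half-year periods.
In years: 5.37157 / 2 = 2.68578 years.

2.686 years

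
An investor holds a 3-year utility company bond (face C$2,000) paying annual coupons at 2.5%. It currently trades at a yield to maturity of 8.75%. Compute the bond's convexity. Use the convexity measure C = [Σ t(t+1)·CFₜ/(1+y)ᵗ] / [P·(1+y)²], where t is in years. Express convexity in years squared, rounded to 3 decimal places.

With y = 0.0875:
  t   CF        PV=CF/(1+0.0875)^t    t·PV        t(t+1)·PV
  1        50.00        45.9770        45.9770          91.9540
  2        50.00        42.2777        84.5554         253.6663
  3     2,050.00     1,593.9183     4,781.7550      19,127.0199
  Σ                  1,682.1731     4,912.2874      19,472.6402
P = 1,682.1731.
Convexity = Σ t(t+1)·PV / [P·(1+y)²] = 19,472.6402 / (1,682.1731 × 1.182656) = 9.78804.

9.788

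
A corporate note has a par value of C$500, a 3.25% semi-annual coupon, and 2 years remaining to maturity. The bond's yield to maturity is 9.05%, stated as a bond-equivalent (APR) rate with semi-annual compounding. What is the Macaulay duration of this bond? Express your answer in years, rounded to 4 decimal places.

1.9494 years

Periodic yield y = 0.04525. Discount each cash flow and weight by its period:
  t   CF        PV=CF/(1+0.04525)^t    t·PV
  1        8.125         7.7733         7.7733
  2        8.125         7.4367        14.8735
  3        8.125         7.1148        21.3444
  4      508.125       425.6865     1,702.7459
  Σ                    448.0113     1,746.7371
Price P = Σ PV = 448.0113.
Macaulay duration = Σ(t·PV) / P = 1,746.7371 / 448.0113 = 3.89887 half-year periods.
In years: 3.89887 / 2 = 1.94943 years.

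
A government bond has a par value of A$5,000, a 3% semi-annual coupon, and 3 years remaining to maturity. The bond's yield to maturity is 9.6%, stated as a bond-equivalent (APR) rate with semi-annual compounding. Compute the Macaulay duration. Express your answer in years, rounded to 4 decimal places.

2.8785 years

Periodic yield y = 0.048. Discount each cash flow and weight by its period:
  t   CF        PV=CF/(1+0.048)^t    t·PV
  1        75.00        71.5649        71.5649
  2        75.00        68.2871       136.5742
  3        75.00        65.1595       195.4784
  4        75.00        62.1750       248.7002
  5        75.00        59.3273       296.6367
  6     5,075.00     3,830.6136    22,983.6818
  Σ                  4,157.1275    23,932.6362
Price P = Σ PV = 4,157.1275.
Macaulay duration = Σ(t·PV) / P = 23,932.6362 / 4,157.1275 = 5.75701 half-year periods.
In years: 5.75701 / 2 = 2.87851 years.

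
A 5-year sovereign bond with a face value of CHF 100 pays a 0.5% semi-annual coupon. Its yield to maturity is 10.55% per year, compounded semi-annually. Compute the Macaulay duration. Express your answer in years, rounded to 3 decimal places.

Periodic yield y = 0.05275. Discount each cash flow and weight by its period:
  t   CF        PV=CF/(1+0.05275)^t    t·PV
  1         0.25         0.2375         0.2375
  2         0.25         0.2256         0.4511
  3         0.25         0.2143         0.6428
  4         0.25         0.2035         0.8141
  5         0.25         0.1933         0.9667
  6         0.25         0.1836         1.1019
  7         0.25         0.1744         1.2211
  8         0.25         0.1657         1.3256
  9         0.25         0.1574         1.4166
  10      100.25        59.9559       599.5589
  Σ                     61.7113       607.7365
Price P = Σ PV = 61.7113.
Macaulay duration = Σ(t·PV) / P = 607.7365 / 61.7113 = 9.84806 half-year periods.
In years: 9.84806 / 2 = 4.92403 years.

4.924 years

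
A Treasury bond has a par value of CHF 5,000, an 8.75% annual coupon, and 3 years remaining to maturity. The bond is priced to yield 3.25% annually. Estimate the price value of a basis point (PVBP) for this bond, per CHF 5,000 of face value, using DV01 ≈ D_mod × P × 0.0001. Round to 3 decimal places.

CHF 1.556

Periodic yield y = 0.0325.
  t   CF        PV=CF/(1+0.0325)^t    t·PV
  1       437.50       423.7288       423.7288
  2       437.50       410.3911       820.7822
  3     5,437.50     4,940.0243    14,820.0730
  Σ                  5,774.1443    16,064.5840
P = 5,774.1443; D_Mac = 2.78216 yrs; D_mod = 2.69458 yrs.
DV01 ≈ 2.69458 × 5,774.1443 × 0.0001 = 1.555892.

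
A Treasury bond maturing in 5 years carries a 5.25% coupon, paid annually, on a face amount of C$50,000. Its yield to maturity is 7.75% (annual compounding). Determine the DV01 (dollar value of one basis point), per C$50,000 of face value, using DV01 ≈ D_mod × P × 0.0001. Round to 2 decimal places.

C$18.77

Periodic yield y = 0.0775.
  t   CF        PV=CF/(1+0.0775)^t    t·PV
  1     2,625.00     2,436.1949     2,436.1949
  2     2,625.00     2,260.9697     4,521.9395
  3     2,625.00     2,098.3478     6,295.0434
  4     2,625.00     1,947.4225     7,789.6902
  5    52,625.00    36,233.1185   181,165.5926
  Σ                 44,976.0535   202,208.4605
P = 44,976.0535; D_Mac = 4.49591 yrs; D_mod = 4.17254 yrs.
DV01 ≈ 4.17254 × 44,976.0535 × 0.0001 = 18.766446.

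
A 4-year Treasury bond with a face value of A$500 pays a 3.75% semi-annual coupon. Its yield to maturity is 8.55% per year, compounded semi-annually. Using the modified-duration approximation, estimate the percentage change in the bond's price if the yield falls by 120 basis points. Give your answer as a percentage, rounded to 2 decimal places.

+4.29%

Periodic yield y = 0.04275. Modified duration first:
  t   CF        PV=CF/(1+0.04275)^t    t·PV
  1        9.375         8.9906         8.9906
  2        9.375         8.6221        17.2441
  3        9.375         8.2686        24.8057
  4        9.375         7.9296        31.7183
  5        9.375         7.6045        38.0225
  6        9.375         7.2927        43.7564
  7        9.375         6.9937        48.9562
  8      509.375       364.4148     2,915.3186
  Σ                    420.1167     3,128.8125
P = 420.1167; D_Mac = 7.44748 half-year periods = 3.72374 yrs; D_mod = 3.72374/(1+0.04275) = 3.57108 yrs.
ΔP/P ≈ -D_mod · Δy = -3.57108 × (-0.012) = +0.042853 = +4.2853%.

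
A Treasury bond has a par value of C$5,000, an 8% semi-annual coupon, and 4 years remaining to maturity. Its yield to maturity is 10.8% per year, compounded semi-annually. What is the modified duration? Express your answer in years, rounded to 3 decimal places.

Periodic yield y = 0.054. First find Macaulay duration:
  t   CF        PV=CF/(1+0.054)^t    t·PV
  1       200.00       189.7533       189.7533
  2       200.00       180.0316       360.0632
  3       200.00       170.8080       512.4239
  4       200.00       162.0569       648.2276
  5       200.00       153.7542       768.7709
  6       200.00       145.8768       875.2610
  7       200.00       138.4031       968.8215
  8     5,200.00     3,414.1174    27,312.9396
  Σ                  4,554.8014    31,636.2611
P = 4,554.8014; Macaulay duration = 31,636.2611 / 4,554.8014 = 6.94570 half-year periods = 3.47285 years.
Modified duration = D_Mac / (1 + y) = 3.47285 / 1.054 = 3.29492 years.

3.295 years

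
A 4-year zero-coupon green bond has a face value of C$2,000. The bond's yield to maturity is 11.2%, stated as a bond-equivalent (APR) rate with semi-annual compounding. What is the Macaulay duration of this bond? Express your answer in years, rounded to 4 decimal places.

A zero-coupon bond has a single cash flow at maturity, so its Macaulay duration equals its maturity: 4 years.
(Equivalently: 8 semi-annual periods ÷ 2 = 4 years.)

4.0000 years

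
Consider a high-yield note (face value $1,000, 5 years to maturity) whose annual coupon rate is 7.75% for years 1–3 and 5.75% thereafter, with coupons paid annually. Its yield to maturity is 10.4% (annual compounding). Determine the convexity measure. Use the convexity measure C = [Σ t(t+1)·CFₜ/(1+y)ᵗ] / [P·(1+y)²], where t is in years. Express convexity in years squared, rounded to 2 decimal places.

With y = 0.104:
  t   CF        PV=CF/(1+0.104)^t    t·PV        t(t+1)·PV
  1        77.50        70.1993        70.1993         140.3986
  2        77.50        63.5863       127.1726         381.5178
  3        77.50        57.5963       172.7889         691.1554
  4        57.50        38.7072       154.8287         774.1436
  5     1,057.50       644.8148     3,224.0741      19,344.4445
  Σ                    874.9039     3,749.0636      21,331.6600
P = 874.9039.
Convexity = Σ t(t+1)·PV / [P·(1+y)²] = 21,331.6600 / (874.9039 × 1.218816) = 20.00443.

20.00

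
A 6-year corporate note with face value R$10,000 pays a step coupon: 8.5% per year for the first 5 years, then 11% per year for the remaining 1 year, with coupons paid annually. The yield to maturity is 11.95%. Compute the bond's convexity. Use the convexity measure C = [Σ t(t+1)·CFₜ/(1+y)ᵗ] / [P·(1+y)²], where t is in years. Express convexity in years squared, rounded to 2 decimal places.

With y = 0.1195:
  t   CF        PV=CF/(1+0.1195)^t    t·PV        t(t+1)·PV
  1       850.00       759.2675       759.2675       1,518.5351
  2       850.00       678.2202     1,356.4404       4,069.3213
  3       850.00       605.8242     1,817.4727       7,269.8906
  4       850.00       541.1561     2,164.6243      10,823.1214
  5       850.00       483.3909     2,416.9543      14,501.7259
  6    11,100.00     5,638.6922    33,832.1534     236,825.0740
  Σ                  8,706.5511    42,346.9126     275,007.6683
P = 8,706.5511.
Convexity = Σ t(t+1)·PV / [P·(1+y)²] = 275,007.6683 / (8,706.5511 × 1.253280) = 25.20290.

25.20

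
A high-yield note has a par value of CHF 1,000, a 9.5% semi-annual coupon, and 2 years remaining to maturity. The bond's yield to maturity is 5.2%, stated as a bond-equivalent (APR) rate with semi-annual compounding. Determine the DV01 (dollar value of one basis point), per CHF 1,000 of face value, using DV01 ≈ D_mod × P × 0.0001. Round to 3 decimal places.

CHF 0.197

Periodic yield y = 0.026.
  t   CF        PV=CF/(1+0.026)^t    t·PV
  1        47.50        46.2963        46.2963
  2        47.50        45.1231        90.2462
  3        47.50        43.9796       131.9389
  4     1,047.50       945.2890     3,781.1559
  Σ                  1,080.6880     4,049.6372
P = 1,080.6880; D_Mac = 3.74728 half-year periods = 1.87364 yrs; D_mod = 1.82616 yrs.
DV01 ≈ 1.82616 × 1,080.6880 × 0.0001 = 0.197351.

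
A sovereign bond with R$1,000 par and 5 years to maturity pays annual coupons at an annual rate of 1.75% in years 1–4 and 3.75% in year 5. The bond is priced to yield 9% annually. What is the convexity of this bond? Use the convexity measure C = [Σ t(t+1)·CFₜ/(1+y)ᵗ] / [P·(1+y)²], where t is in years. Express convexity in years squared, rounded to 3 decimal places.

With y = 0.09:
  t   CF        PV=CF/(1+0.09)^t    t·PV        t(t+1)·PV
  1        17.50        16.0550        16.0550          32.1101
  2        17.50        14.7294        29.4588          88.3764
  3        17.50        13.5132        40.5396         162.1585
  4        17.50        12.3974        49.5898         247.9488
  5     1,037.50       674.3038     3,371.5191      20,229.1144
  Σ                    730.9989     3,507.1623      20,759.7082
P = 730.9989.
Convexity = Σ t(t+1)·PV / [P·(1+y)²] = 20,759.7082 / (730.9989 × 1.188100) = 23.90295.

23.903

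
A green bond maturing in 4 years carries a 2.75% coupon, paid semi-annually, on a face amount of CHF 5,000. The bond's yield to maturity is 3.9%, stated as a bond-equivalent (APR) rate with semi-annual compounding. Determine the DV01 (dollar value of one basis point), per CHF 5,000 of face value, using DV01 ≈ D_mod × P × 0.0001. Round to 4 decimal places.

Periodic yield y = 0.0195.
  t   CF        PV=CF/(1+0.0195)^t    t·PV
  1        68.75        67.4350        67.4350
  2        68.75        66.1452       132.2904
  3        68.75        64.8800       194.6401
  4        68.75        63.6391       254.5563
  5        68.75        62.4218       312.1092
  6        68.75        61.2279       367.3674
  7        68.75        60.0568       420.3975
  8     5,068.75     4,343.1320    34,745.0561
  Σ                  4,788.9378    36,493.8519
P = 4,788.9378; D_Mac = 7.62045 half-year periods = 3.81022 yrs; D_mod = 3.73735 yrs.
DV01 ≈ 3.73735 × 4,788.9378 × 0.0001 = 1.789792.

CHF 1.7898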